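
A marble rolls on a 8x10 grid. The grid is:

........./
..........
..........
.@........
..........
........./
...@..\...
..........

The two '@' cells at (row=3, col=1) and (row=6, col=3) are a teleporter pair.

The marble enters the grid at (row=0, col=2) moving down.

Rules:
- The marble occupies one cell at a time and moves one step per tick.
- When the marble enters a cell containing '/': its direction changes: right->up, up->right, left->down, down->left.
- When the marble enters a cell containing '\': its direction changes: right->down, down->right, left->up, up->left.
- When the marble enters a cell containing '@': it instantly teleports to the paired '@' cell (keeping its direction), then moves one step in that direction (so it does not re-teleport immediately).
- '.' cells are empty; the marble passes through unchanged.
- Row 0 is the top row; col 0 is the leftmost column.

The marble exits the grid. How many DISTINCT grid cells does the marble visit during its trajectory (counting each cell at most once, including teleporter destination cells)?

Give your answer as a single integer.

Answer: 8

Derivation:
Step 1: enter (0,2), '.' pass, move down to (1,2)
Step 2: enter (1,2), '.' pass, move down to (2,2)
Step 3: enter (2,2), '.' pass, move down to (3,2)
Step 4: enter (3,2), '.' pass, move down to (4,2)
Step 5: enter (4,2), '.' pass, move down to (5,2)
Step 6: enter (5,2), '.' pass, move down to (6,2)
Step 7: enter (6,2), '.' pass, move down to (7,2)
Step 8: enter (7,2), '.' pass, move down to (8,2)
Step 9: at (8,2) — EXIT via bottom edge, pos 2
Distinct cells visited: 8 (path length 8)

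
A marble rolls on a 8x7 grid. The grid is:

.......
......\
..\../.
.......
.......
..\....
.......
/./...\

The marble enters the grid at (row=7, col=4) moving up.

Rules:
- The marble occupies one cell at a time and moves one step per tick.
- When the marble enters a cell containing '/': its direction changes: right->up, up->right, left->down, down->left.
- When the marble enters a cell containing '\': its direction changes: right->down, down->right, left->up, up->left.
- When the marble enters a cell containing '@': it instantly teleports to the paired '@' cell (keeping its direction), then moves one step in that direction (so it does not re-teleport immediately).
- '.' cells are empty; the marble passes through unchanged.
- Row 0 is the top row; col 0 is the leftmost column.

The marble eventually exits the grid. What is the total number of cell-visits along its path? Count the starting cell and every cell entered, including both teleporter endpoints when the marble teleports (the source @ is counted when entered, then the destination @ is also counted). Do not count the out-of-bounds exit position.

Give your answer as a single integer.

Answer: 8

Derivation:
Step 1: enter (7,4), '.' pass, move up to (6,4)
Step 2: enter (6,4), '.' pass, move up to (5,4)
Step 3: enter (5,4), '.' pass, move up to (4,4)
Step 4: enter (4,4), '.' pass, move up to (3,4)
Step 5: enter (3,4), '.' pass, move up to (2,4)
Step 6: enter (2,4), '.' pass, move up to (1,4)
Step 7: enter (1,4), '.' pass, move up to (0,4)
Step 8: enter (0,4), '.' pass, move up to (-1,4)
Step 9: at (-1,4) — EXIT via top edge, pos 4
Path length (cell visits): 8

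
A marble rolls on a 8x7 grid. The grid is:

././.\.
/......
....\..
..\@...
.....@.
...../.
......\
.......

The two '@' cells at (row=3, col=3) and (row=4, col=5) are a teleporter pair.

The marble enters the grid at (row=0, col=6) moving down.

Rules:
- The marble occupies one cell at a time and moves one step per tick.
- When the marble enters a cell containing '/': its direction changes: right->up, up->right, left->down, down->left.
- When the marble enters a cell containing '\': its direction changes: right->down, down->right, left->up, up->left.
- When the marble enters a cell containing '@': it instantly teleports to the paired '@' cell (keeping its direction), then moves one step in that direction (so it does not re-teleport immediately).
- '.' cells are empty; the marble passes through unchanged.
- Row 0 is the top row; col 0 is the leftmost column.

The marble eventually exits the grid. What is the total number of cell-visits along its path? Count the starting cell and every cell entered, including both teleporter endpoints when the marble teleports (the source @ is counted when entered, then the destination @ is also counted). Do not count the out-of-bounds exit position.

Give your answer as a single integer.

Answer: 7

Derivation:
Step 1: enter (0,6), '.' pass, move down to (1,6)
Step 2: enter (1,6), '.' pass, move down to (2,6)
Step 3: enter (2,6), '.' pass, move down to (3,6)
Step 4: enter (3,6), '.' pass, move down to (4,6)
Step 5: enter (4,6), '.' pass, move down to (5,6)
Step 6: enter (5,6), '.' pass, move down to (6,6)
Step 7: enter (6,6), '\' deflects down->right, move right to (6,7)
Step 8: at (6,7) — EXIT via right edge, pos 6
Path length (cell visits): 7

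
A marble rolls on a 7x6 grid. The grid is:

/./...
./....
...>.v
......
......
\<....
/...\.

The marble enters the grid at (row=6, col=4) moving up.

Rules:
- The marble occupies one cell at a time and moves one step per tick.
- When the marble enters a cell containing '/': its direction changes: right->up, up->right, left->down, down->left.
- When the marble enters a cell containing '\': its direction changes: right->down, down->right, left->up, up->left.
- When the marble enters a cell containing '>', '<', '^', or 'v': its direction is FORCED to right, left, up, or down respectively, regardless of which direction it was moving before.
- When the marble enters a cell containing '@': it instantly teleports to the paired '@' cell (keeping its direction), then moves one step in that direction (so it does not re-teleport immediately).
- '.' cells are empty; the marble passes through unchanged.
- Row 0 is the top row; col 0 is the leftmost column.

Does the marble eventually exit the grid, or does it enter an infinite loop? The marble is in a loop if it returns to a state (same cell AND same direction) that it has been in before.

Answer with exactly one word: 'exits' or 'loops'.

Answer: exits

Derivation:
Step 1: enter (6,4), '\' deflects up->left, move left to (6,3)
Step 2: enter (6,3), '.' pass, move left to (6,2)
Step 3: enter (6,2), '.' pass, move left to (6,1)
Step 4: enter (6,1), '.' pass, move left to (6,0)
Step 5: enter (6,0), '/' deflects left->down, move down to (7,0)
Step 6: at (7,0) — EXIT via bottom edge, pos 0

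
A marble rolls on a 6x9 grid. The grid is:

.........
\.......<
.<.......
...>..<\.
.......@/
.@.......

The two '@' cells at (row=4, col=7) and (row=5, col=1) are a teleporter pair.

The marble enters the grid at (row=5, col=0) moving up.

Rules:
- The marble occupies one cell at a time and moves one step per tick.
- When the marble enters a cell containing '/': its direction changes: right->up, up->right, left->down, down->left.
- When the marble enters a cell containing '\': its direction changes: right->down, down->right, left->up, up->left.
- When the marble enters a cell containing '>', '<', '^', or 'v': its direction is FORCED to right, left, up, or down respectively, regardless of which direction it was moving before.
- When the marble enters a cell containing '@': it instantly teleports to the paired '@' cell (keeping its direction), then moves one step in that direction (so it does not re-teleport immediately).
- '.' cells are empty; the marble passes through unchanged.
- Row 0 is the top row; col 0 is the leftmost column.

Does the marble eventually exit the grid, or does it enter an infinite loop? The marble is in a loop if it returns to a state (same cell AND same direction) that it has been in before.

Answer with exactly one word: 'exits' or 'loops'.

Step 1: enter (5,0), '.' pass, move up to (4,0)
Step 2: enter (4,0), '.' pass, move up to (3,0)
Step 3: enter (3,0), '.' pass, move up to (2,0)
Step 4: enter (2,0), '.' pass, move up to (1,0)
Step 5: enter (1,0), '\' deflects up->left, move left to (1,-1)
Step 6: at (1,-1) — EXIT via left edge, pos 1

Answer: exits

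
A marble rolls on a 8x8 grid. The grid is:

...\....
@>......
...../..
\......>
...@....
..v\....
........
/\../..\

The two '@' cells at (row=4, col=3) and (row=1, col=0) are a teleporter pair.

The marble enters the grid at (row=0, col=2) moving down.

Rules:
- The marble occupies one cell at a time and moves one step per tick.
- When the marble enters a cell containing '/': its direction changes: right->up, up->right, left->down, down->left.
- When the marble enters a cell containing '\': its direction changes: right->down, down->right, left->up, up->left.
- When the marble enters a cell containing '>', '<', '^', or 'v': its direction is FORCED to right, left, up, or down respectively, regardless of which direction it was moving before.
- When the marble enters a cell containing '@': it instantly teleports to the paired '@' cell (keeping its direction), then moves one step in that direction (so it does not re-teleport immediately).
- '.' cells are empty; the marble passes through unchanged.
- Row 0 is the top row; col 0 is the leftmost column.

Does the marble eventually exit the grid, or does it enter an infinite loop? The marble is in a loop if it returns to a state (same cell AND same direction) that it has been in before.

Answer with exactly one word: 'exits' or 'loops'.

Step 1: enter (0,2), '.' pass, move down to (1,2)
Step 2: enter (1,2), '.' pass, move down to (2,2)
Step 3: enter (2,2), '.' pass, move down to (3,2)
Step 4: enter (3,2), '.' pass, move down to (4,2)
Step 5: enter (4,2), '.' pass, move down to (5,2)
Step 6: enter (5,2), 'v' forces down->down, move down to (6,2)
Step 7: enter (6,2), '.' pass, move down to (7,2)
Step 8: enter (7,2), '.' pass, move down to (8,2)
Step 9: at (8,2) — EXIT via bottom edge, pos 2

Answer: exits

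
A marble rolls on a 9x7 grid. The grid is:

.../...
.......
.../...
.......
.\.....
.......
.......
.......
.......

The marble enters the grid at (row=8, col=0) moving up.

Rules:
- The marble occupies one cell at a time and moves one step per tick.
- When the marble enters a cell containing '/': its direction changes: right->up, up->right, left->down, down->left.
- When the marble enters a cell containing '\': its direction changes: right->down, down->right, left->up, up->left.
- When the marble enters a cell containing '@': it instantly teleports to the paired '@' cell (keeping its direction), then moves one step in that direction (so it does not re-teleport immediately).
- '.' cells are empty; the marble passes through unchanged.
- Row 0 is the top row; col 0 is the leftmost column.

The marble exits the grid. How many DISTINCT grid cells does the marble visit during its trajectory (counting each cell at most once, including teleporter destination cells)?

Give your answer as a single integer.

Step 1: enter (8,0), '.' pass, move up to (7,0)
Step 2: enter (7,0), '.' pass, move up to (6,0)
Step 3: enter (6,0), '.' pass, move up to (5,0)
Step 4: enter (5,0), '.' pass, move up to (4,0)
Step 5: enter (4,0), '.' pass, move up to (3,0)
Step 6: enter (3,0), '.' pass, move up to (2,0)
Step 7: enter (2,0), '.' pass, move up to (1,0)
Step 8: enter (1,0), '.' pass, move up to (0,0)
Step 9: enter (0,0), '.' pass, move up to (-1,0)
Step 10: at (-1,0) — EXIT via top edge, pos 0
Distinct cells visited: 9 (path length 9)

Answer: 9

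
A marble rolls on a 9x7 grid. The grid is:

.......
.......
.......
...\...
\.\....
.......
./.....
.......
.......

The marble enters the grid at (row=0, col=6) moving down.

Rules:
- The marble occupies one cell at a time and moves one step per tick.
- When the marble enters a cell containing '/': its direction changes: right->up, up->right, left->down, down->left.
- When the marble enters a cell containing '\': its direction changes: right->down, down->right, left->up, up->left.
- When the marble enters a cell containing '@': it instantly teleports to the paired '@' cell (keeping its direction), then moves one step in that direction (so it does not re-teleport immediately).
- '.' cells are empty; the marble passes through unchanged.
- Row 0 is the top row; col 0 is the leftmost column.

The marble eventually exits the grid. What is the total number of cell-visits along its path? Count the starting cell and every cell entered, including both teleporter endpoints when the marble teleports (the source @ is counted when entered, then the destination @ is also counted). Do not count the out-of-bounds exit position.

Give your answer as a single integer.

Answer: 9

Derivation:
Step 1: enter (0,6), '.' pass, move down to (1,6)
Step 2: enter (1,6), '.' pass, move down to (2,6)
Step 3: enter (2,6), '.' pass, move down to (3,6)
Step 4: enter (3,6), '.' pass, move down to (4,6)
Step 5: enter (4,6), '.' pass, move down to (5,6)
Step 6: enter (5,6), '.' pass, move down to (6,6)
Step 7: enter (6,6), '.' pass, move down to (7,6)
Step 8: enter (7,6), '.' pass, move down to (8,6)
Step 9: enter (8,6), '.' pass, move down to (9,6)
Step 10: at (9,6) — EXIT via bottom edge, pos 6
Path length (cell visits): 9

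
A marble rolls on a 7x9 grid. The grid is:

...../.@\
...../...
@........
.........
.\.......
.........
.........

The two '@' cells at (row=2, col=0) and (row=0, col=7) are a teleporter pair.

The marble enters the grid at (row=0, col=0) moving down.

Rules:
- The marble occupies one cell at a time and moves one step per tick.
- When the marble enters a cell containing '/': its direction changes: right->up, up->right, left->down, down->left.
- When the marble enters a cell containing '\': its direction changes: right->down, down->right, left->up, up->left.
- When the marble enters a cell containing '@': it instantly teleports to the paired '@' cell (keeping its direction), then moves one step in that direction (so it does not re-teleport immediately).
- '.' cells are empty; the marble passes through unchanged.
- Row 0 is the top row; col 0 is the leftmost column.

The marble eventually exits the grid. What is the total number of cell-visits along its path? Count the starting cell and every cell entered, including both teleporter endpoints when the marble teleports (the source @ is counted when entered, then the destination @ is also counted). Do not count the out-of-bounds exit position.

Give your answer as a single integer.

Step 1: enter (0,0), '.' pass, move down to (1,0)
Step 2: enter (1,0), '.' pass, move down to (2,0)
Step 3: enter (2,0), '@' teleport (2,0)->(0,7), also enter (0,7), move down to (1,7)
Step 4: enter (1,7), '.' pass, move down to (2,7)
Step 5: enter (2,7), '.' pass, move down to (3,7)
Step 6: enter (3,7), '.' pass, move down to (4,7)
Step 7: enter (4,7), '.' pass, move down to (5,7)
Step 8: enter (5,7), '.' pass, move down to (6,7)
Step 9: enter (6,7), '.' pass, move down to (7,7)
Step 10: at (7,7) — EXIT via bottom edge, pos 7
Path length (cell visits): 10

Answer: 10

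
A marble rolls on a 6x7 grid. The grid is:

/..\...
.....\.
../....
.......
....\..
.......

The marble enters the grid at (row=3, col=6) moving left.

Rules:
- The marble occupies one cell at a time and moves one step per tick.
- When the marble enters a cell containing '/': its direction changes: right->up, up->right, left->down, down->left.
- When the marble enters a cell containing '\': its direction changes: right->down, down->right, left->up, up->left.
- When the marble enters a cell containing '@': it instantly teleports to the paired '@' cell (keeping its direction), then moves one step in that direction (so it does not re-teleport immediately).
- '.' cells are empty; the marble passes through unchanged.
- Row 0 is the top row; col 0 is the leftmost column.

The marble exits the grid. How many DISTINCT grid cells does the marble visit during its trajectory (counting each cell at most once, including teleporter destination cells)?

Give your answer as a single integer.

Answer: 7

Derivation:
Step 1: enter (3,6), '.' pass, move left to (3,5)
Step 2: enter (3,5), '.' pass, move left to (3,4)
Step 3: enter (3,4), '.' pass, move left to (3,3)
Step 4: enter (3,3), '.' pass, move left to (3,2)
Step 5: enter (3,2), '.' pass, move left to (3,1)
Step 6: enter (3,1), '.' pass, move left to (3,0)
Step 7: enter (3,0), '.' pass, move left to (3,-1)
Step 8: at (3,-1) — EXIT via left edge, pos 3
Distinct cells visited: 7 (path length 7)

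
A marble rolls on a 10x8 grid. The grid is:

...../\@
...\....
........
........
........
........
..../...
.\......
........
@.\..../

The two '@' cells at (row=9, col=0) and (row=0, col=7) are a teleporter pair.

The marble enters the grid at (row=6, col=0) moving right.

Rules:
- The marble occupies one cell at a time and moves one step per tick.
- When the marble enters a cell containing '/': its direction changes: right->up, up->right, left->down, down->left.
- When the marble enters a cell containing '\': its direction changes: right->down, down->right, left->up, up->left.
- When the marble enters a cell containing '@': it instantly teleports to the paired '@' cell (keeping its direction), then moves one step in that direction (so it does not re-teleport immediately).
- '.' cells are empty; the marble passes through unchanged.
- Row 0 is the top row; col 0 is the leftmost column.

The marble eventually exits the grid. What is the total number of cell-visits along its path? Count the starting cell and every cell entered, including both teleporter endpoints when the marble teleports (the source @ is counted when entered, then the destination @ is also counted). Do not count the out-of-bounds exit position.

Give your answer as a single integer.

Answer: 11

Derivation:
Step 1: enter (6,0), '.' pass, move right to (6,1)
Step 2: enter (6,1), '.' pass, move right to (6,2)
Step 3: enter (6,2), '.' pass, move right to (6,3)
Step 4: enter (6,3), '.' pass, move right to (6,4)
Step 5: enter (6,4), '/' deflects right->up, move up to (5,4)
Step 6: enter (5,4), '.' pass, move up to (4,4)
Step 7: enter (4,4), '.' pass, move up to (3,4)
Step 8: enter (3,4), '.' pass, move up to (2,4)
Step 9: enter (2,4), '.' pass, move up to (1,4)
Step 10: enter (1,4), '.' pass, move up to (0,4)
Step 11: enter (0,4), '.' pass, move up to (-1,4)
Step 12: at (-1,4) — EXIT via top edge, pos 4
Path length (cell visits): 11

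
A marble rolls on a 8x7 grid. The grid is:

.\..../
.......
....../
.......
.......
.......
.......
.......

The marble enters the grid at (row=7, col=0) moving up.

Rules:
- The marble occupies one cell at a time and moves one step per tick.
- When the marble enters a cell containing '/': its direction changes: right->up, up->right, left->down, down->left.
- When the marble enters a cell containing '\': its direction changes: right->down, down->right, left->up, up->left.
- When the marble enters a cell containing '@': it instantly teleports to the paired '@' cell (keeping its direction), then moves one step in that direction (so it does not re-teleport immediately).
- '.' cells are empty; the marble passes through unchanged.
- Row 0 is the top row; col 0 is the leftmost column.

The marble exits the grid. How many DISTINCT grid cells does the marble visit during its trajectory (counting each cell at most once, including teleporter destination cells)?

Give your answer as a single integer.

Answer: 8

Derivation:
Step 1: enter (7,0), '.' pass, move up to (6,0)
Step 2: enter (6,0), '.' pass, move up to (5,0)
Step 3: enter (5,0), '.' pass, move up to (4,0)
Step 4: enter (4,0), '.' pass, move up to (3,0)
Step 5: enter (3,0), '.' pass, move up to (2,0)
Step 6: enter (2,0), '.' pass, move up to (1,0)
Step 7: enter (1,0), '.' pass, move up to (0,0)
Step 8: enter (0,0), '.' pass, move up to (-1,0)
Step 9: at (-1,0) — EXIT via top edge, pos 0
Distinct cells visited: 8 (path length 8)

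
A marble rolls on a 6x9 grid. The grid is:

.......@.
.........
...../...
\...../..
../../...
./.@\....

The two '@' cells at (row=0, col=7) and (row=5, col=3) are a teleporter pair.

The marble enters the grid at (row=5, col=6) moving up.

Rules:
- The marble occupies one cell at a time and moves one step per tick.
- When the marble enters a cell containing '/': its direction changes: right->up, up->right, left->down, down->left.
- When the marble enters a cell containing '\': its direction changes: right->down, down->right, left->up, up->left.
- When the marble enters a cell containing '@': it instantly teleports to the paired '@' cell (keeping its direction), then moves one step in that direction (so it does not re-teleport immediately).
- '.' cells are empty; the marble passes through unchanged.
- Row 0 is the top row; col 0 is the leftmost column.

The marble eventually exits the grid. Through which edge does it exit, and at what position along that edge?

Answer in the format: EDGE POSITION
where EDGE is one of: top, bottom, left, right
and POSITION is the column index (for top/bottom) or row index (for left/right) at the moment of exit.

Answer: right 3

Derivation:
Step 1: enter (5,6), '.' pass, move up to (4,6)
Step 2: enter (4,6), '.' pass, move up to (3,6)
Step 3: enter (3,6), '/' deflects up->right, move right to (3,7)
Step 4: enter (3,7), '.' pass, move right to (3,8)
Step 5: enter (3,8), '.' pass, move right to (3,9)
Step 6: at (3,9) — EXIT via right edge, pos 3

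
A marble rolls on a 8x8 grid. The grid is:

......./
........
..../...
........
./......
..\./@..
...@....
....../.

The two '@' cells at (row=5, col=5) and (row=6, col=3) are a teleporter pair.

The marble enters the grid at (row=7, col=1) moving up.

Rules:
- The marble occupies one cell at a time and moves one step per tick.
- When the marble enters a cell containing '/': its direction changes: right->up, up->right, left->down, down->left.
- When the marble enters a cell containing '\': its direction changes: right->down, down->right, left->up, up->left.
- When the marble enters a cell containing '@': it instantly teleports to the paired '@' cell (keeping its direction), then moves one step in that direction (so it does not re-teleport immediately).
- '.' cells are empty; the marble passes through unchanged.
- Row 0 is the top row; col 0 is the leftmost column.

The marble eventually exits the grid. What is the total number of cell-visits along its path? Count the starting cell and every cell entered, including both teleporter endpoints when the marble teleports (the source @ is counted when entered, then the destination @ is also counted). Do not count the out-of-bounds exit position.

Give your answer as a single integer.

Answer: 10

Derivation:
Step 1: enter (7,1), '.' pass, move up to (6,1)
Step 2: enter (6,1), '.' pass, move up to (5,1)
Step 3: enter (5,1), '.' pass, move up to (4,1)
Step 4: enter (4,1), '/' deflects up->right, move right to (4,2)
Step 5: enter (4,2), '.' pass, move right to (4,3)
Step 6: enter (4,3), '.' pass, move right to (4,4)
Step 7: enter (4,4), '.' pass, move right to (4,5)
Step 8: enter (4,5), '.' pass, move right to (4,6)
Step 9: enter (4,6), '.' pass, move right to (4,7)
Step 10: enter (4,7), '.' pass, move right to (4,8)
Step 11: at (4,8) — EXIT via right edge, pos 4
Path length (cell visits): 10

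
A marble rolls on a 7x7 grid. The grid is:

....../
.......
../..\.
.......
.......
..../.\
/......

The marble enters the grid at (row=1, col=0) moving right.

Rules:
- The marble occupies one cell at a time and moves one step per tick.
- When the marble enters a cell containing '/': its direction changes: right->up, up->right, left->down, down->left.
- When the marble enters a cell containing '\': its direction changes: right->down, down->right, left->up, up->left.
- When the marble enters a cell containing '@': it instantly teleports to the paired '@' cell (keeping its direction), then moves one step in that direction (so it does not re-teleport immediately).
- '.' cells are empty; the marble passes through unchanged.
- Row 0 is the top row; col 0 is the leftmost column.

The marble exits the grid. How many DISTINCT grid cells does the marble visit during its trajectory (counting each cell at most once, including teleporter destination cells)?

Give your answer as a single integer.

Answer: 7

Derivation:
Step 1: enter (1,0), '.' pass, move right to (1,1)
Step 2: enter (1,1), '.' pass, move right to (1,2)
Step 3: enter (1,2), '.' pass, move right to (1,3)
Step 4: enter (1,3), '.' pass, move right to (1,4)
Step 5: enter (1,4), '.' pass, move right to (1,5)
Step 6: enter (1,5), '.' pass, move right to (1,6)
Step 7: enter (1,6), '.' pass, move right to (1,7)
Step 8: at (1,7) — EXIT via right edge, pos 1
Distinct cells visited: 7 (path length 7)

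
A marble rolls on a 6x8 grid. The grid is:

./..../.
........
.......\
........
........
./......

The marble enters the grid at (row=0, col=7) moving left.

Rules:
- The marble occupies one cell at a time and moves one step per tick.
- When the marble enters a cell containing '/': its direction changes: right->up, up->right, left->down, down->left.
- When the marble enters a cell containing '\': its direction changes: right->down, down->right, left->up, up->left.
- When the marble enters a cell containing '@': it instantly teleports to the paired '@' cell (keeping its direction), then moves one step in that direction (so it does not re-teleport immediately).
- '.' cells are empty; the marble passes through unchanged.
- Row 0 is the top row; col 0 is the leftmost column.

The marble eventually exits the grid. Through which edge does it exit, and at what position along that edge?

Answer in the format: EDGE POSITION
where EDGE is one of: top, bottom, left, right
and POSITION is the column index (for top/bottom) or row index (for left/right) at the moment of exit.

Step 1: enter (0,7), '.' pass, move left to (0,6)
Step 2: enter (0,6), '/' deflects left->down, move down to (1,6)
Step 3: enter (1,6), '.' pass, move down to (2,6)
Step 4: enter (2,6), '.' pass, move down to (3,6)
Step 5: enter (3,6), '.' pass, move down to (4,6)
Step 6: enter (4,6), '.' pass, move down to (5,6)
Step 7: enter (5,6), '.' pass, move down to (6,6)
Step 8: at (6,6) — EXIT via bottom edge, pos 6

Answer: bottom 6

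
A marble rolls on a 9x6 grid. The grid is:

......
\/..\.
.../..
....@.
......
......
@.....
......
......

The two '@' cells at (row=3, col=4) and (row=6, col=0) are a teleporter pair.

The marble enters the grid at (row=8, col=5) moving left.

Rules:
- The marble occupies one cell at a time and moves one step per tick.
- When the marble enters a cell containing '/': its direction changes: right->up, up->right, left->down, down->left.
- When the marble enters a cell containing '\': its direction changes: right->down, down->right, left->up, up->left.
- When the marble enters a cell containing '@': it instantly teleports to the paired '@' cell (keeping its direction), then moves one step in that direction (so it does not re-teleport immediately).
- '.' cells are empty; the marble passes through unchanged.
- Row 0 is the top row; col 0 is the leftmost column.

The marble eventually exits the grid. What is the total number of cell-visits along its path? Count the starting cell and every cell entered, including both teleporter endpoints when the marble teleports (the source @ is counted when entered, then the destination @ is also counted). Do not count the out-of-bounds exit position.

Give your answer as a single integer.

Step 1: enter (8,5), '.' pass, move left to (8,4)
Step 2: enter (8,4), '.' pass, move left to (8,3)
Step 3: enter (8,3), '.' pass, move left to (8,2)
Step 4: enter (8,2), '.' pass, move left to (8,1)
Step 5: enter (8,1), '.' pass, move left to (8,0)
Step 6: enter (8,0), '.' pass, move left to (8,-1)
Step 7: at (8,-1) — EXIT via left edge, pos 8
Path length (cell visits): 6

Answer: 6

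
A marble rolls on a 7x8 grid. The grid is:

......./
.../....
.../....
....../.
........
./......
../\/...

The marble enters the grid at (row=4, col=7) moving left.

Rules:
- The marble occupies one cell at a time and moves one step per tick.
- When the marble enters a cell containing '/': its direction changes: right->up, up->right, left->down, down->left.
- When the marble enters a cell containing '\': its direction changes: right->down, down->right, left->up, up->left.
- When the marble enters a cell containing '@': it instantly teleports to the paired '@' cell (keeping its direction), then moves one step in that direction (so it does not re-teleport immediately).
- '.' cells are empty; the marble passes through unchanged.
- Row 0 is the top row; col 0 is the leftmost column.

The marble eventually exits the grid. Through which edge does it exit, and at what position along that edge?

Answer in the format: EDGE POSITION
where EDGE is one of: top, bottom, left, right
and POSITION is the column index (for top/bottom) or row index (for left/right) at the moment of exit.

Answer: left 4

Derivation:
Step 1: enter (4,7), '.' pass, move left to (4,6)
Step 2: enter (4,6), '.' pass, move left to (4,5)
Step 3: enter (4,5), '.' pass, move left to (4,4)
Step 4: enter (4,4), '.' pass, move left to (4,3)
Step 5: enter (4,3), '.' pass, move left to (4,2)
Step 6: enter (4,2), '.' pass, move left to (4,1)
Step 7: enter (4,1), '.' pass, move left to (4,0)
Step 8: enter (4,0), '.' pass, move left to (4,-1)
Step 9: at (4,-1) — EXIT via left edge, pos 4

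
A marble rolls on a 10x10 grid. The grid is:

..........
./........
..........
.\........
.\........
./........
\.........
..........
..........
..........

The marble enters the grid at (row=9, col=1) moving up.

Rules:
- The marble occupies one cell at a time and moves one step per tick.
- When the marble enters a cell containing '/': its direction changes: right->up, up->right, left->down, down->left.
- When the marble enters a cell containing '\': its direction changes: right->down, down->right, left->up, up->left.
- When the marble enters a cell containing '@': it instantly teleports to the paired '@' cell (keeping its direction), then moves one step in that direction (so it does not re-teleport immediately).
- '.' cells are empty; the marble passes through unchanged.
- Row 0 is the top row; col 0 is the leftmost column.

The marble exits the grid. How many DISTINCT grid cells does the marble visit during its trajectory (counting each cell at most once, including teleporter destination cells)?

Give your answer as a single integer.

Step 1: enter (9,1), '.' pass, move up to (8,1)
Step 2: enter (8,1), '.' pass, move up to (7,1)
Step 3: enter (7,1), '.' pass, move up to (6,1)
Step 4: enter (6,1), '.' pass, move up to (5,1)
Step 5: enter (5,1), '/' deflects up->right, move right to (5,2)
Step 6: enter (5,2), '.' pass, move right to (5,3)
Step 7: enter (5,3), '.' pass, move right to (5,4)
Step 8: enter (5,4), '.' pass, move right to (5,5)
Step 9: enter (5,5), '.' pass, move right to (5,6)
Step 10: enter (5,6), '.' pass, move right to (5,7)
Step 11: enter (5,7), '.' pass, move right to (5,8)
Step 12: enter (5,8), '.' pass, move right to (5,9)
Step 13: enter (5,9), '.' pass, move right to (5,10)
Step 14: at (5,10) — EXIT via right edge, pos 5
Distinct cells visited: 13 (path length 13)

Answer: 13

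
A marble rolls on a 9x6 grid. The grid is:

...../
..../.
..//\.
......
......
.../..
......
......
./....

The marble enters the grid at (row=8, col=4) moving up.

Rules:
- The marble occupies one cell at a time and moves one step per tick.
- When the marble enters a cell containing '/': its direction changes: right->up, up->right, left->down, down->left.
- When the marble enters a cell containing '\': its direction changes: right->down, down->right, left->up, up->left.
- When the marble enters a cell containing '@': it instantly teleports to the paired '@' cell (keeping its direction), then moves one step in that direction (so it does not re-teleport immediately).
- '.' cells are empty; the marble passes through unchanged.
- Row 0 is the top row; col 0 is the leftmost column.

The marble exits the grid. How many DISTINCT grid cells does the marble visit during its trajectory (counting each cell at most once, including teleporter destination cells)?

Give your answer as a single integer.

Answer: 14

Derivation:
Step 1: enter (8,4), '.' pass, move up to (7,4)
Step 2: enter (7,4), '.' pass, move up to (6,4)
Step 3: enter (6,4), '.' pass, move up to (5,4)
Step 4: enter (5,4), '.' pass, move up to (4,4)
Step 5: enter (4,4), '.' pass, move up to (3,4)
Step 6: enter (3,4), '.' pass, move up to (2,4)
Step 7: enter (2,4), '\' deflects up->left, move left to (2,3)
Step 8: enter (2,3), '/' deflects left->down, move down to (3,3)
Step 9: enter (3,3), '.' pass, move down to (4,3)
Step 10: enter (4,3), '.' pass, move down to (5,3)
Step 11: enter (5,3), '/' deflects down->left, move left to (5,2)
Step 12: enter (5,2), '.' pass, move left to (5,1)
Step 13: enter (5,1), '.' pass, move left to (5,0)
Step 14: enter (5,0), '.' pass, move left to (5,-1)
Step 15: at (5,-1) — EXIT via left edge, pos 5
Distinct cells visited: 14 (path length 14)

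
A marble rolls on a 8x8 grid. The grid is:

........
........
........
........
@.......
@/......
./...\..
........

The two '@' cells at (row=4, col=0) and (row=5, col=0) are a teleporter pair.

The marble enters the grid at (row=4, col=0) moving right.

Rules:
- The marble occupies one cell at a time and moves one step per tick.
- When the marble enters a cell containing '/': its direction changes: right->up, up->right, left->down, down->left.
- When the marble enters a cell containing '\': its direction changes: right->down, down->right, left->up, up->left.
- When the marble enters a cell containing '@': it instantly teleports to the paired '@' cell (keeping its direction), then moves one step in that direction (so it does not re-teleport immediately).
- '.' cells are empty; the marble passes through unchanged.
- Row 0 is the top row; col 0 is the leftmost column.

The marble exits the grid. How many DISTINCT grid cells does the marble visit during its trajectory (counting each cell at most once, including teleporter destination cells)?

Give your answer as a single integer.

Step 1: enter (4,0), '@' teleport (4,0)->(5,0), also enter (5,0), move right to (5,1)
Step 2: enter (5,1), '/' deflects right->up, move up to (4,1)
Step 3: enter (4,1), '.' pass, move up to (3,1)
Step 4: enter (3,1), '.' pass, move up to (2,1)
Step 5: enter (2,1), '.' pass, move up to (1,1)
Step 6: enter (1,1), '.' pass, move up to (0,1)
Step 7: enter (0,1), '.' pass, move up to (-1,1)
Step 8: at (-1,1) — EXIT via top edge, pos 1
Distinct cells visited: 8 (path length 8)

Answer: 8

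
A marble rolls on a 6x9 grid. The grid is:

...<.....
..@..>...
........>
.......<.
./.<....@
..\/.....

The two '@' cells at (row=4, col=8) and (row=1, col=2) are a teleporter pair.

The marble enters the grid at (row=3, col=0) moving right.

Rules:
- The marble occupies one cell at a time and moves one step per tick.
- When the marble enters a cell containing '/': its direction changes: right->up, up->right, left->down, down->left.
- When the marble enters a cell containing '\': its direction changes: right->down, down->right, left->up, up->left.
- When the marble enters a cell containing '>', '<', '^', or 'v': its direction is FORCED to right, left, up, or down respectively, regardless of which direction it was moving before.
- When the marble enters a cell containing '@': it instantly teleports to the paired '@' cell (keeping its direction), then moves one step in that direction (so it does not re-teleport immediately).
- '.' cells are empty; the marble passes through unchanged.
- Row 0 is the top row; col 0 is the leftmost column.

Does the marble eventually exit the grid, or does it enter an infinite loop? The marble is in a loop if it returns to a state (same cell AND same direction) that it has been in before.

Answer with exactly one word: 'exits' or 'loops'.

Answer: exits

Derivation:
Step 1: enter (3,0), '.' pass, move right to (3,1)
Step 2: enter (3,1), '.' pass, move right to (3,2)
Step 3: enter (3,2), '.' pass, move right to (3,3)
Step 4: enter (3,3), '.' pass, move right to (3,4)
Step 5: enter (3,4), '.' pass, move right to (3,5)
Step 6: enter (3,5), '.' pass, move right to (3,6)
Step 7: enter (3,6), '.' pass, move right to (3,7)
Step 8: enter (3,7), '<' forces right->left, move left to (3,6)
Step 9: enter (3,6), '.' pass, move left to (3,5)
Step 10: enter (3,5), '.' pass, move left to (3,4)
Step 11: enter (3,4), '.' pass, move left to (3,3)
Step 12: enter (3,3), '.' pass, move left to (3,2)
Step 13: enter (3,2), '.' pass, move left to (3,1)
Step 14: enter (3,1), '.' pass, move left to (3,0)
Step 15: enter (3,0), '.' pass, move left to (3,-1)
Step 16: at (3,-1) — EXIT via left edge, pos 3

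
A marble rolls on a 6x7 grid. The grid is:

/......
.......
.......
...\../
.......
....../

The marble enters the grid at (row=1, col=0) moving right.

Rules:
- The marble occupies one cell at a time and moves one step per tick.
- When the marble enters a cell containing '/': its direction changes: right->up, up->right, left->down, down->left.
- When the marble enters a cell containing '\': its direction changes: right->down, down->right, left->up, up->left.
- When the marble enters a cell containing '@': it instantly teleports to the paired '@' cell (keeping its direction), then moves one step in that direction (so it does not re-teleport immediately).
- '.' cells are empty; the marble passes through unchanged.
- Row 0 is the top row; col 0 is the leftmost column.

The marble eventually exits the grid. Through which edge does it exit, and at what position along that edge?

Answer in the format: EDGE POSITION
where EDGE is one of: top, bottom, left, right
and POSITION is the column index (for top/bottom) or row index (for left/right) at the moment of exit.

Step 1: enter (1,0), '.' pass, move right to (1,1)
Step 2: enter (1,1), '.' pass, move right to (1,2)
Step 3: enter (1,2), '.' pass, move right to (1,3)
Step 4: enter (1,3), '.' pass, move right to (1,4)
Step 5: enter (1,4), '.' pass, move right to (1,5)
Step 6: enter (1,5), '.' pass, move right to (1,6)
Step 7: enter (1,6), '.' pass, move right to (1,7)
Step 8: at (1,7) — EXIT via right edge, pos 1

Answer: right 1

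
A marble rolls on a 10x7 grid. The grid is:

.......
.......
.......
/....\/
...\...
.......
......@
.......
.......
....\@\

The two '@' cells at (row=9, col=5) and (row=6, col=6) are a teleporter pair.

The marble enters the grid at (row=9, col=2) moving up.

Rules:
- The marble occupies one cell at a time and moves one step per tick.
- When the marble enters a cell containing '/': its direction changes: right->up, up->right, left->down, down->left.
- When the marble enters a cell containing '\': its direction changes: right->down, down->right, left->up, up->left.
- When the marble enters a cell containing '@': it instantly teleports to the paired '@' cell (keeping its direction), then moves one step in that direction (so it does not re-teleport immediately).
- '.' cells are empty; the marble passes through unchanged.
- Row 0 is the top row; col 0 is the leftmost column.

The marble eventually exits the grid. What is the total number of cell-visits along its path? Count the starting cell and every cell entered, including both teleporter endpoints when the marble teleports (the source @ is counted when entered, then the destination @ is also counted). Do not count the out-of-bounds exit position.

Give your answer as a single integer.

Answer: 10

Derivation:
Step 1: enter (9,2), '.' pass, move up to (8,2)
Step 2: enter (8,2), '.' pass, move up to (7,2)
Step 3: enter (7,2), '.' pass, move up to (6,2)
Step 4: enter (6,2), '.' pass, move up to (5,2)
Step 5: enter (5,2), '.' pass, move up to (4,2)
Step 6: enter (4,2), '.' pass, move up to (3,2)
Step 7: enter (3,2), '.' pass, move up to (2,2)
Step 8: enter (2,2), '.' pass, move up to (1,2)
Step 9: enter (1,2), '.' pass, move up to (0,2)
Step 10: enter (0,2), '.' pass, move up to (-1,2)
Step 11: at (-1,2) — EXIT via top edge, pos 2
Path length (cell visits): 10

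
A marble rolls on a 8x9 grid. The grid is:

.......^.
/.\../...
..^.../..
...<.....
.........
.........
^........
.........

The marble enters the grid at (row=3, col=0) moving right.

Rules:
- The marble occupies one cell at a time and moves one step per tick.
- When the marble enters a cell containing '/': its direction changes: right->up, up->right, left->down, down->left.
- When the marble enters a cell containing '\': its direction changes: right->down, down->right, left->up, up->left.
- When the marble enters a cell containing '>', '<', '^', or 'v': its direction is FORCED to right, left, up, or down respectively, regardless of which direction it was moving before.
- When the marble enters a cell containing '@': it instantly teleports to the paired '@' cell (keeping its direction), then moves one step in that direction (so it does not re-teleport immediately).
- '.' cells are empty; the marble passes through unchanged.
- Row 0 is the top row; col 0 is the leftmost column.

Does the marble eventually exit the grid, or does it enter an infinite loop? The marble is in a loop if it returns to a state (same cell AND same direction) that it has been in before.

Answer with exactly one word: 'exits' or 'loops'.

Step 1: enter (3,0), '.' pass, move right to (3,1)
Step 2: enter (3,1), '.' pass, move right to (3,2)
Step 3: enter (3,2), '.' pass, move right to (3,3)
Step 4: enter (3,3), '<' forces right->left, move left to (3,2)
Step 5: enter (3,2), '.' pass, move left to (3,1)
Step 6: enter (3,1), '.' pass, move left to (3,0)
Step 7: enter (3,0), '.' pass, move left to (3,-1)
Step 8: at (3,-1) — EXIT via left edge, pos 3

Answer: exits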